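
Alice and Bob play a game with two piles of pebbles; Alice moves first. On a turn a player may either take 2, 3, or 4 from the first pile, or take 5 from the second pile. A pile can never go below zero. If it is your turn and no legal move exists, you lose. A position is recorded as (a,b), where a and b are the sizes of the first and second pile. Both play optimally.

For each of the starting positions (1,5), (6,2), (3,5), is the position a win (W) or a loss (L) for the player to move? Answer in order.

Build the W/L table. Terminal = L. A non-terminal position is W if it has a move to some L; otherwise it is L.
No move ever increases a pile, so every position that can arise here has a ≤ 6 and b ≤ 5; it is enough to label the cells with 0 ≤ a ≤ 6 and 0 ≤ b ≤ 5.
Every move lowers a or b (never raises either), so fill the grid row by row in increasing a, and left to right within a row: each cell's successors are then already labelled.
      b=0  b=1  b=2  b=3  b=4  b=5
a=0:    L    L    L    L    L    W
a=1:    L    L    L    L    L    W
a=2:    W    W    W    W    W    L
a=3:    W    W    W    W    W    L
a=4:    W    W    W    W    W    W
a=5:    W    W    W    W    W    W
a=6:    L    L    L    L    L    W
Cells with no legal move (terminal, hence L): (0,0), (0,1), (0,2), (0,3), (0,4), (1,0), (1,1), (1,2), (1,3), (1,4).
The remaining L cells, each justified by listing all of its moves:
(2,5): moves to (0,5)(W), (2,0)(W); every one is W ⇒ L
(3,5): moves to (1,5)(W), (0,5)(W), (3,0)(W); every one is W ⇒ L
(6,0): moves to (4,0)(W), (3,0)(W), (2,0)(W); every one is W ⇒ L
(6,1): moves to (4,1)(W), (3,1)(W), (2,1)(W); every one is W ⇒ L
(6,2): moves to (4,2)(W), (3,2)(W), (2,2)(W); every one is W ⇒ L
(6,3): moves to (4,3)(W), (3,3)(W), (2,3)(W); every one is W ⇒ L
(6,4): moves to (4,4)(W), (3,4)(W), (2,4)(W); every one is W ⇒ L
Every other cell has at least one move into one of the L cells above, so it is W.
(1,5): the move to (1,0) reaches an L cell, so W
(6,2): one of the L cells justified above, so L
(3,5): one of the L cells justified above, so L

(1,5): W, (6,2): L, (3,5): L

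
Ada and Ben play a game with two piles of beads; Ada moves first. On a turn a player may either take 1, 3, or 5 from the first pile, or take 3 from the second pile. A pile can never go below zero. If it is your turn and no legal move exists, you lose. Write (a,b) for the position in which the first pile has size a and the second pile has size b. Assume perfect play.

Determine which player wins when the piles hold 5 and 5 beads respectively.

Ben wins.

Use the standard recursion: the mover loses at a terminal position; elsewhere, the mover wins exactly when some move hands the opponent an L position.
No move ever increases a pile, so every position that can arise here has a ≤ 5 and b ≤ 5; it is enough to label the cells with 0 ≤ a ≤ 5 and 0 ≤ b ≤ 5.
Every move lowers a or b (never raises either), so fill the grid row by row in increasing a, and left to right within a row: each cell's successors are then already labelled.
      b=0  b=1  b=2  b=3  b=4  b=5
a=0:    L    L    L    W    W    W
a=1:    W    W    W    L    L    L
a=2:    L    L    L    W    W    W
a=3:    W    W    W    L    L    L
a=4:    L    L    L    W    W    W
a=5:    W    W    W    L    L    L
Cells with no legal move (terminal, hence L): (0,0), (0,1), (0,2).
The remaining L cells, each justified by listing all of its moves:
(1,3): L (options (0,3)(W), (1,0)(W) are all W)
(1,4): L (options (0,4)(W), (1,1)(W) are all W)
(1,5): L (options (0,5)(W), (1,2)(W) are all W)
(2,0): L (sole option (1,0)(W) is W)
(2,1): L (sole option (1,1)(W) is W)
(2,2): L (sole option (1,2)(W) is W)
(3,3): L (options (2,3)(W), (0,3)(W), (3,0)(W) are all W)
(3,4): L (options (2,4)(W), (0,4)(W), (3,1)(W) are all W)
(3,5): L (options (2,5)(W), (0,5)(W), (3,2)(W) are all W)
(4,0): L (options (3,0)(W), (1,0)(W) are all W)
(4,1): L (options (3,1)(W), (1,1)(W) are all W)
(4,2): L (options (3,2)(W), (1,2)(W) are all W)
(5,3): L (options (4,3)(W), (2,3)(W), (0,3)(W), (5,0)(W) are all W)
(5,4): L (options (4,4)(W), (2,4)(W), (0,4)(W), (5,1)(W) are all W)
(5,5): L (options (4,5)(W), (2,5)(W), (0,5)(W), (5,2)(W) are all W)
Every other cell has at least one move into one of the L cells above, so it is W.
The starting position (5,5) is L: whatever Ada does, the opponent receives a W position.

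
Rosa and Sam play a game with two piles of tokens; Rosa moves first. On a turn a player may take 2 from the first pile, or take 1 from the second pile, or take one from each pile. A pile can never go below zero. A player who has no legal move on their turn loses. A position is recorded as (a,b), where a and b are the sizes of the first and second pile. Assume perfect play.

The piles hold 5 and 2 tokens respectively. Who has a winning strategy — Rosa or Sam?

Use the standard recursion: the mover loses at a terminal position; elsewhere, the mover wins exactly when some move hands the opponent an L position.
No move ever increases a pile, so every position that can arise here has a ≤ 5 and b ≤ 2; it is enough to label the cells with 0 ≤ a ≤ 5 and 0 ≤ b ≤ 2.
Every move lowers a or b (never raises either), so fill the grid row by row in increasing a, and left to right within a row: each cell's successors are then already labelled.
      b=0  b=1  b=2
a=0:    L    W    L
a=1:    L    W    L
a=2:    W    W    W
a=3:    W    L    W
a=4:    L    W    W
a=5:    L    W    L
Cells with no legal move (terminal, hence L): (0,0), (1,0).
The remaining L cells, each justified by listing all of its moves:
(0,2): →(0,1)(W) only, which is W, so L
(1,2): →(1,1)(W), (0,1)(W) — all W, so L
(3,1): →(1,1)(W), (3,0)(W), (2,0)(W) — all W, so L
(4,0): →(2,0)(W) only, which is W, so L
(5,0): →(3,0)(W) only, which is W, so L
(5,2): →(3,2)(W), (5,1)(W), (4,1)(W) — all W, so L
Every other cell has at least one move into one of the L cells above, so it is W.
Every move from (5,2) reaches a W position, so the mover loses.

Sam wins.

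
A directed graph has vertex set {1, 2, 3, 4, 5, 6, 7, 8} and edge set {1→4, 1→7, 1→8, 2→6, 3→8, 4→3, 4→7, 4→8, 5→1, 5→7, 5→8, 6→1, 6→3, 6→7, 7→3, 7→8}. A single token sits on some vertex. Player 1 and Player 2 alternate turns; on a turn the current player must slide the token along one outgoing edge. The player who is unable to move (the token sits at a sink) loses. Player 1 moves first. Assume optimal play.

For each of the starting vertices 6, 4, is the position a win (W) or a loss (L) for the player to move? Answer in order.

6: L, 4: W

Positions with no move are L. A position that does have a move is losing for the player to move precisely when every available move leads to a winning position for the opponent. Fill in the labels:
Every edge goes from a vertex to one that appears earlier in the order 8, 3, 7, 4, 1, 5, 6, 2, so processing vertices in that order labels each vertex after all of its successors.
8: no outgoing edge → L
3: can move to 8, which is L ⇒ W
7: can move to 8, which is L ⇒ W
4: can move to 8, which is L ⇒ W
1: can move to 8, which is L ⇒ W
5: can move to 8, which is L ⇒ W
6: moves to 1(W), 7(W), 3(W); every one is W ⇒ L
2: can move to 6, which is L ⇒ W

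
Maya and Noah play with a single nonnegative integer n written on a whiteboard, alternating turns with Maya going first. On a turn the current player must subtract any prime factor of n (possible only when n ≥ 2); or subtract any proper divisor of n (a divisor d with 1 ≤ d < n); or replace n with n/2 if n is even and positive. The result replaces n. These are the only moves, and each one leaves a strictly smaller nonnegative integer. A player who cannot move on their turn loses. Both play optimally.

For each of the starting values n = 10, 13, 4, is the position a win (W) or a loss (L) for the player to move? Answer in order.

10: W, 13: W, 4: L

Classify positions by backward induction: terminal positions (no move available) are L. From any other position, the mover wins iff some move reaches an L.
n=0: no move → L
n=1: no move → L
n=2: W (go to 0, an L position)
n=3: W (go to 0, an L position)
n=4: L (options 2(W), 3(W) are all W)
n=5: W (go to 0, an L position)
n=6: W (go to 4, an L position)
n=7: W (go to 0, an L position)
n=8: W (go to 4, an L position)
n=9: L (options 6(W), 8(W) are all W)
n=10: W (go to 9, an L position)
n=11: W (go to 0, an L position)
n=12: W (go to 9, an L position)
n=13: W (go to 0, an L position)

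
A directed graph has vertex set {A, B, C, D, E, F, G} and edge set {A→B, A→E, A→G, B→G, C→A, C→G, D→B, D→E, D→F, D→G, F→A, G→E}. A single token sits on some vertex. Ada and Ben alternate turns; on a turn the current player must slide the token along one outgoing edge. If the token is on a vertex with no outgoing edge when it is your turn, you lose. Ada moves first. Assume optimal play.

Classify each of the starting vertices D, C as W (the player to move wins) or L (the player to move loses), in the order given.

D: W, C: L

Positions with no move are L. A position that does have a move is losing for the player to move precisely when every available move leads to a winning position for the opponent. Fill in the labels:
Every edge goes from a vertex to one that appears earlier in the order E, G, B, A, F, D, C, so processing vertices in that order labels each vertex after all of its successors.
E: no outgoing edge → L
G: reaches L-position E → W
B: only reaches G(W), which is W → L
A: reaches L-position B → W
F: only reaches A(W), which is W → L
D: reaches L-position F → W
C: only reaches A(W), G(W), all W → L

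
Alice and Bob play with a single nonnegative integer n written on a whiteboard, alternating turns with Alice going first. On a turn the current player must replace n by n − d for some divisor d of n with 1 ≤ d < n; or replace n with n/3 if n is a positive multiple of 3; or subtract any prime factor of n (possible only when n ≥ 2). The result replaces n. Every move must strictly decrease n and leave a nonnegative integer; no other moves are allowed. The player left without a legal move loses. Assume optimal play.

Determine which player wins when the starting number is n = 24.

Alice wins.

Label each position W (a win for the player to move) or L (a loss). A position with no legal move is L; any other position is W exactly when some move reaches an L, and L when every move reaches a W.
n=0: no move → L
n=1: no move → L
n=2: can move to 0, which is L ⇒ W
n=3: can move to 0, which is L ⇒ W
n=4: moves to 2(W), 3(W); every one is W ⇒ L
n=5: can move to 0, which is L ⇒ W
n=6: can move to 4, which is L ⇒ W
n=7: can move to 0, which is L ⇒ W
n=8: can move to 4, which is L ⇒ W
n=9: moves to 3(W), 6(W), 8(W); every one is W ⇒ L
n=10: can move to 9, which is L ⇒ W
n=11: can move to 0, which is L ⇒ W
n=12: can move to 4, which is L ⇒ W
n=13: can move to 0, which is L ⇒ W
n=14: moves to 7(W), 12(W), 13(W); every one is W ⇒ L
n=15: can move to 14, which is L ⇒ W
n=16: can move to 14, which is L ⇒ W
n=17: can move to 0, which is L ⇒ W
n=18: can move to 9, which is L ⇒ W
n=19: can move to 0, which is L ⇒ W
n=20: moves to 10(W), 15(W), 16(W), 18(W), 19(W); every one is W ⇒ L
n=21: can move to 14, which is L ⇒ W
n=22: can move to 20, which is L ⇒ W
n=23: can move to 0, which is L ⇒ W
n=24: can move to 20, which is L ⇒ W
The starting position 24 is W: Alice should move to 20, handing over an L position.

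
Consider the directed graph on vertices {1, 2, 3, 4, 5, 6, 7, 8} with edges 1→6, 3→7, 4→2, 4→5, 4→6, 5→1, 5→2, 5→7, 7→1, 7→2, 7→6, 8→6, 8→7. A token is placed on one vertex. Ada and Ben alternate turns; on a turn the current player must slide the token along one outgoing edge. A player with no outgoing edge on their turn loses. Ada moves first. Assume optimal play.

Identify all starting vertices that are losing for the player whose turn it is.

Use the standard recursion: the mover loses at a terminal position; elsewhere, the mover wins exactly when some move hands the opponent an L position.
Every edge goes from a vertex to one that appears earlier in the order 6, 2, 1, 7, 8, 5, 3, 4, so processing vertices in that order labels each vertex after all of its successors.
6: no outgoing edge → L
2: no outgoing edge → L
1: →6(L), so W
7: →2(L), so W
8: →6(L), so W
5: →2(L), so W
3: →7(W) only, which is W, so L
4: →2(L), so W
The losing starting vertices are exactly the entries labelled L in this table (3 of them).

2, 3, 6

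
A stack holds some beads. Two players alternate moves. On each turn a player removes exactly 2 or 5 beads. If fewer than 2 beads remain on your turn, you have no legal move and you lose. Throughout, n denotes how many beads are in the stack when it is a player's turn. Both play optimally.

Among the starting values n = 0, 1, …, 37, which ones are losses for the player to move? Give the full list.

Work bottom-up. With no move the player to move loses. Otherwise the position is W if at least one move leads to an L position for the opponent, and L if every move leads to a W.
n=0: no move → L
n=1: no move → L
n=2: →0(L), so W
n=3: →1(L), so W
n=4: →2(W) only, which is W, so L
n=5: →0(L), so W
n=6: →4(L), so W
n=7: →5(W), 2(W) — all W, so L
n=8: →6(W), 3(W) — all W, so L
n=9: →7(L), so W
n=10: →8(L), so W
n=11: →9(W), 6(W) — all W, so L
n=12: →7(L), so W
n=13: →11(L), so W
n=14: →12(W), 9(W) — all W, so L
n=15: →13(W), 10(W) — all W, so L
n=16: →14(L), so W
n=17: →15(L), so W
n=18: →16(W), 13(W) — all W, so L
n=19: →14(L), so W
n=20: →18(L), so W
n=21: →19(W), 16(W) — all W, so L
n=22: →20(W), 17(W) — all W, so L
n=23: →21(L), so W
n=24: →22(L), so W
n=25: →23(W), 20(W) — all W, so L
n=26: →21(L), so W
n=27: →25(L), so W
n=28: →26(W), 23(W) — all W, so L
n=29: →27(W), 24(W) — all W, so L
n=30: →28(L), so W
n=31: →29(L), so W
n=32: →30(W), 27(W) — all W, so L
n=33: →28(L), so W
n=34: →32(L), so W
n=35: →33(W), 30(W) — all W, so L
n=36: →34(W), 31(W) — all W, so L
n=37: →35(L), so W
The losing starting values of n are exactly the entries labelled L in this table (17 of them).

0, 1, 4, 7, 8, 11, 14, 15, 18, 21, 22, 25, 28, 29, 32, 35, 36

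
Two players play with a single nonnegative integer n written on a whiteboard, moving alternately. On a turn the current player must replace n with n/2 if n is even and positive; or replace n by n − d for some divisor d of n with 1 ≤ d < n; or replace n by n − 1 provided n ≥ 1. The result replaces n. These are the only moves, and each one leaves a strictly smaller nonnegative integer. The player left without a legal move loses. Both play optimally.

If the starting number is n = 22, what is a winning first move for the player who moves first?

Move to 11.

Label each position W (a win for the player to move) or L (a loss). A position with no legal move is L; any other position is W exactly when some move reaches an L, and L when every move reaches a W.
n=0: no move → L
n=1: reaches L-position 0 → W
n=2: only reaches 1(W), which is W → L
n=3: reaches L-position 2 → W
n=4: reaches L-position 2 → W
n=5: only reaches 4(W), which is W → L
n=6: reaches L-position 5 → W
n=7: only reaches 6(W), which is W → L
n=8: reaches L-position 7 → W
n=9: only reaches 6(W), 8(W), all W → L
n=10: reaches L-position 5 → W
n=11: only reaches 10(W), which is W → L
n=12: reaches L-position 9 → W
n=13: only reaches 12(W), which is W → L
n=14: reaches L-position 7 → W
n=15: only reaches 10(W), 12(W), 14(W), all W → L
n=16: reaches L-position 15 → W
n=17: only reaches 16(W), which is W → L
n=18: reaches L-position 9 → W
n=19: only reaches 18(W), which is W → L
n=20: reaches L-position 15 → W
n=21: only reaches 14(W), 18(W), 20(W), all W → L
n=22: reaches L-position 11 → W
From 22, the L positions reachable in one move are: 11, 21. Any move reaching one of these is winning.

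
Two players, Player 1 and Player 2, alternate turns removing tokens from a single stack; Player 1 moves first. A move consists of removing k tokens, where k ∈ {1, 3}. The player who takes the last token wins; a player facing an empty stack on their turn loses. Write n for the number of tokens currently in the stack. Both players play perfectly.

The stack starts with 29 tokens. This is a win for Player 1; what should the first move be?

Use the standard recursion: the mover loses at a terminal position; elsewhere, the mover wins exactly when some move hands the opponent an L position.
n=0: no move → L
n=1: →0(L), so W
n=2: →1(W) only, which is W, so L
n=3: →2(L), so W
n=4: →3(W), 1(W) — all W, so L
n=5: →4(L), so W
n=6: →5(W), 3(W) — all W, so L
n=7: →6(L), so W
n=8: →7(W), 5(W) — all W, so L
n=9: →8(L), so W
n=10: →9(W), 7(W) — all W, so L
n=11: →10(L), so W
n=12: →11(W), 9(W) — all W, so L
n=13: →12(L), so W
n=14: →13(W), 11(W) — all W, so L
n=15: →14(L), so W
n=16: →15(W), 13(W) — all W, so L
n=17: →16(L), so W
n=18: →17(W), 15(W) — all W, so L
n=19: →18(L), so W
n=20: →19(W), 17(W) — all W, so L
n=21: →20(L), so W
n=22: →21(W), 19(W) — all W, so L
n=23: →22(L), so W
n=24: →23(W), 21(W) — all W, so L
n=25: →24(L), so W
n=26: →25(W), 23(W) — all W, so L
n=27: →26(L), so W
n=28: →27(W), 25(W) — all W, so L
n=29: →28(L), so W
From 29, the L positions reachable in one move are: 28, 26. Any move reaching one of these is winning.

Remove 1, leaving 28.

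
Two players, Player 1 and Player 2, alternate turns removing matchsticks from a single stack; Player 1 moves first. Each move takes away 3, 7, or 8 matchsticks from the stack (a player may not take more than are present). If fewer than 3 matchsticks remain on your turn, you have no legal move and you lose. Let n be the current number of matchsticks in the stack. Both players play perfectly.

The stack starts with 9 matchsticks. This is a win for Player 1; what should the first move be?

Compute win/loss labels from the base case upward. A position with no move is L. Any other position is W if it can reach an L in one move, else L.
n=0: no move → L
n=1: no move → L
n=2: no move → L
n=3: →0(L), so W
n=4: →1(L), so W
n=5: →2(L), so W
n=6: →3(W) only, which is W, so L
n=7: →0(L), so W
n=8: →1(L), so W
n=9: →6(L), so W
From 9, the L positions reachable in one move are: 6, 2, 1. Any move reaching one of these is winning.

Remove 3, leaving 6.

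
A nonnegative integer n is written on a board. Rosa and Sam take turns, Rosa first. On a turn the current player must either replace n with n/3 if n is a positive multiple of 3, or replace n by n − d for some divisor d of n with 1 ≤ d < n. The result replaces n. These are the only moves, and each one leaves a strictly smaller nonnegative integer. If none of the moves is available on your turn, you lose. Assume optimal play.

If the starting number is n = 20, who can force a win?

Rosa wins.

Use the standard recursion: the mover loses at a terminal position; elsewhere, the mover wins exactly when some move hands the opponent an L position.
n=0: no move → L
n=1: no move → L
n=2: W (go to 1, an L position)
n=3: W (go to 1, an L position)
n=4: L (options 2(W), 3(W) are all W)
n=5: W (go to 4, an L position)
n=6: W (go to 4, an L position)
n=7: L (sole option 6(W) is W)
n=8: W (go to 4, an L position)
n=9: L (options 3(W), 6(W), 8(W) are all W)
n=10: W (go to 9, an L position)
n=11: L (sole option 10(W) is W)
n=12: W (go to 4, an L position)
n=13: L (sole option 12(W) is W)
n=14: W (go to 7, an L position)
n=15: L (options 5(W), 10(W), 12(W), 14(W) are all W)
n=16: W (go to 15, an L position)
n=17: L (sole option 16(W) is W)
n=18: W (go to 9, an L position)
n=19: L (sole option 18(W) is W)
n=20: W (go to 15, an L position)
From 20 Rosa can move to 15, reaching an L position.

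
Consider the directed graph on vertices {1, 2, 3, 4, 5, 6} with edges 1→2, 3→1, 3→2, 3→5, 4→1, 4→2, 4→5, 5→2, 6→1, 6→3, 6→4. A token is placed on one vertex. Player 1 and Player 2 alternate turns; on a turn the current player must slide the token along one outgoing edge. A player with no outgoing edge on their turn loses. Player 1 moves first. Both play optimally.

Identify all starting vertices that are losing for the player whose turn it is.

2, 6

Compute win/loss labels from the base case upward. A position with no move is L. Any other position is W if it can reach an L in one move, else L.
Every edge goes from a vertex to one that appears earlier in the order 2, 1, 5, 3, 4, 6, so processing vertices in that order labels each vertex after all of its successors.
2: no outgoing edge → L
1: can move to 2, which is L ⇒ W
5: can move to 2, which is L ⇒ W
3: can move to 2, which is L ⇒ W
4: can move to 2, which is L ⇒ W
6: moves to 4(W), 3(W), 1(W); every one is W ⇒ L
The losing starting vertices are exactly the entries labelled L in this table (2 of them).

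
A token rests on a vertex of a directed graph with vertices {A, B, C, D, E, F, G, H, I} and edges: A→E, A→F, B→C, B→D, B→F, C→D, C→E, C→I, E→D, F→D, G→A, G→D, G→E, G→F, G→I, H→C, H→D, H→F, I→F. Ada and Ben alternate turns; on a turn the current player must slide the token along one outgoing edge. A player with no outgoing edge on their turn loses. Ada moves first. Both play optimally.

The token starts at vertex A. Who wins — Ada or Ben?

Ben wins.

Use the standard recursion: the mover loses at a terminal position; elsewhere, the mover wins exactly when some move hands the opponent an L position.
Every edge goes from a vertex to one that appears earlier in the order D, E, F, A, I, G, C, B, H, so processing vertices in that order labels each vertex after all of its successors.
D: no outgoing edge → L
E: can move to D, which is L ⇒ W
F: can move to D, which is L ⇒ W
A: moves to F(W), E(W); every one is W ⇒ L
I: the only move is to F(W), a W ⇒ L
G: can move to I, which is L ⇒ W
C: can move to I, which is L ⇒ W
B: can move to D, which is L ⇒ W
H: can move to D, which is L ⇒ W
Every move from A reaches a W position, so the mover loses.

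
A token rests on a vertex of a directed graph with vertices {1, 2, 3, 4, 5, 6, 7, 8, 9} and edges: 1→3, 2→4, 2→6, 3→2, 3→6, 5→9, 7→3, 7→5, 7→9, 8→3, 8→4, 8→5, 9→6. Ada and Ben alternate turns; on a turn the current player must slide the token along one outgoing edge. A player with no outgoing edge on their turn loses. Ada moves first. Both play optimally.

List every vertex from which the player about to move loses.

1, 4, 5, 6

Work bottom-up. With no move the player to move loses. Otherwise the position is W if at least one move leads to an L position for the opponent, and L if every move leads to a W.
Every edge goes from a vertex to one that appears earlier in the order 4, 6, 9, 2, 3, 5, 1, 8, 7, so processing vertices in that order labels each vertex after all of its successors.
4: no outgoing edge → L
6: no outgoing edge → L
9: W (go to 6, an L position)
2: W (go to 6, an L position)
3: W (go to 6, an L position)
5: L (sole option 9(W) is W)
1: L (sole option 3(W) is W)
8: W (go to 5, an L position)
7: W (go to 5, an L position)
Reading off the rows marked L gives the requested list; there are 4 such vertices.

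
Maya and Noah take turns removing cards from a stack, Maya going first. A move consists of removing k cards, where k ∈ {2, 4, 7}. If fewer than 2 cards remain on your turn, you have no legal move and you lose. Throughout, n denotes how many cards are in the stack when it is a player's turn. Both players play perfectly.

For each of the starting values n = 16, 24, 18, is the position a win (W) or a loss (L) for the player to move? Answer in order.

16: W, 24: L, 18: L

Compute win/loss labels from the base case upward. A position with no move is L. Any other position is W if it can reach an L in one move, else L.
n=0: no move → L
n=1: no move → L
n=2: W (go to 0, an L position)
n=3: W (go to 1, an L position)
n=4: W (go to 0, an L position)
n=5: W (go to 1, an L position)
n=6: L (options 4(W), 2(W) are all W)
n=7: W (go to 0, an L position)
n=8: W (go to 6, an L position)
n=9: L (options 7(W), 5(W), 2(W) are all W)
n=10: W (go to 6, an L position)
n=11: W (go to 9, an L position)
n=12: L (options 10(W), 8(W), 5(W) are all W)
n=13: W (go to 9, an L position)
n=14: W (go to 12, an L position)
n=15: L (options 13(W), 11(W), 8(W) are all W)
n=16: W (go to 12, an L position)
n=17: W (go to 15, an L position)
n=18: L (options 16(W), 14(W), 11(W) are all W)
n=19: W (go to 15, an L position)
n=20: W (go to 18, an L position)
n=21: L (options 19(W), 17(W), 14(W) are all W)
n=22: W (go to 18, an L position)
n=23: W (go to 21, an L position)
n=24: L (options 22(W), 20(W), 17(W) are all W)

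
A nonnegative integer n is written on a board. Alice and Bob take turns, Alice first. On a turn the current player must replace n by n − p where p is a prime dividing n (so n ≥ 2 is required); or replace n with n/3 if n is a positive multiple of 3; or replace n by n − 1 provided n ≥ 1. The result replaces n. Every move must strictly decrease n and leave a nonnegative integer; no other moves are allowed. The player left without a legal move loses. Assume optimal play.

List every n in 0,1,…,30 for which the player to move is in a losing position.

Positions with no move are L. A position that does have a move is losing for the player to move precisely when every available move leads to a winning position for the opponent. Fill in the labels:
n=0: no move → L
n=1: reaches L-position 0 → W
n=2: reaches L-position 0 → W
n=3: reaches L-position 0 → W
n=4: only reaches 2(W), 3(W), all W → L
n=5: reaches L-position 0 → W
n=6: reaches L-position 4 → W
n=7: reaches L-position 0 → W
n=8: only reaches 6(W), 7(W), all W → L
n=9: reaches L-position 8 → W
n=10: reaches L-position 8 → W
n=11: reaches L-position 0 → W
n=12: reaches L-position 4 → W
n=13: reaches L-position 0 → W
n=14: only reaches 7(W), 12(W), 13(W), all W → L
n=15: reaches L-position 14 → W
n=16: reaches L-position 14 → W
n=17: reaches L-position 0 → W
n=18: only reaches 6(W), 15(W), 16(W), 17(W), all W → L
n=19: reaches L-position 0 → W
n=20: reaches L-position 18 → W
n=21: reaches L-position 14 → W
n=22: only reaches 11(W), 20(W), 21(W), all W → L
n=23: reaches L-position 0 → W
n=24: reaches L-position 8 → W
n=25: only reaches 20(W), 24(W), all W → L
n=26: reaches L-position 25 → W
n=27: only reaches 9(W), 24(W), 26(W), all W → L
n=28: reaches L-position 27 → W
n=29: reaches L-position 0 → W
n=30: reaches L-position 25 → W
The losing starting values of n are exactly the entries labelled L in this table (8 of them).

0, 4, 8, 14, 18, 22, 25, 27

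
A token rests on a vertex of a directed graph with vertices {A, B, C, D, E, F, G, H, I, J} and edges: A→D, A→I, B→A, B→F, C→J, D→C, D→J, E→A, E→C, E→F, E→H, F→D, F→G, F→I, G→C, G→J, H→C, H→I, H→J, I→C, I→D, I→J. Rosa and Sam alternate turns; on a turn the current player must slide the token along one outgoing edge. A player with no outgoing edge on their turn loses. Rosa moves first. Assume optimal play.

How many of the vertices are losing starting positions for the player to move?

Build the W/L table. Terminal = L. A non-terminal position is W if it has a move to some L; otherwise it is L.
Every edge goes from a vertex to one that appears earlier in the order J, C, D, G, I, H, F, A, E, B, so processing vertices in that order labels each vertex after all of its successors.
J: no outgoing edge → L
C: reaches L-position J → W
D: reaches L-position J → W
G: reaches L-position J → W
I: reaches L-position J → W
H: reaches L-position J → W
F: only reaches I(W), G(W), D(W), all W → L
A: only reaches I(W), D(W), all W → L
E: reaches L-position A → W
B: reaches L-position A → W
The L vertices are A, F, J; that is 3 in all.

3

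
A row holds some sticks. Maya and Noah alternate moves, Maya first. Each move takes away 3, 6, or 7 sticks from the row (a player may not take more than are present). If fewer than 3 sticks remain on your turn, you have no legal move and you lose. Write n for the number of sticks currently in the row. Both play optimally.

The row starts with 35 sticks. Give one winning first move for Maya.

Remove 3, leaving 32.

Work bottom-up. With no move the player to move loses. Otherwise the position is W if at least one move leads to an L position for the opponent, and L if every move leads to a W.
n=0: no move → L
n=1: no move → L
n=2: no move → L
n=3: reaches L-position 0 → W
n=4: reaches L-position 1 → W
n=5: reaches L-position 2 → W
n=6: reaches L-position 0 → W
n=7: reaches L-position 1 → W
n=8: reaches L-position 2 → W
n=9: reaches L-position 2 → W
n=10: only reaches 7(W), 4(W), 3(W), all W → L
n=11: only reaches 8(W), 5(W), 4(W), all W → L
n=12: only reaches 9(W), 6(W), 5(W), all W → L
n=13: reaches L-position 10 → W
n=14: reaches L-position 11 → W
n=15: reaches L-position 12 → W
n=16: reaches L-position 10 → W
n=17: reaches L-position 11 → W
n=18: reaches L-position 12 → W
n=19: reaches L-position 12 → W
n=20: only reaches 17(W), 14(W), 13(W), all W → L
n=21: only reaches 18(W), 15(W), 14(W), all W → L
n=22: only reaches 19(W), 16(W), 15(W), all W → L
n=23: reaches L-position 20 → W
n=24: reaches L-position 21 → W
n=25: reaches L-position 22 → W
n=26: reaches L-position 20 → W
n=27: reaches L-position 21 → W
n=28: reaches L-position 22 → W
n=29: reaches L-position 22 → W
n=30: only reaches 27(W), 24(W), 23(W), all W → L
n=31: only reaches 28(W), 25(W), 24(W), all W → L
n=32: only reaches 29(W), 26(W), 25(W), all W → L
n=33: reaches L-position 30 → W
n=34: reaches L-position 31 → W
n=35: reaches L-position 32 → W
From 35, the L positions reachable in one move are: 32.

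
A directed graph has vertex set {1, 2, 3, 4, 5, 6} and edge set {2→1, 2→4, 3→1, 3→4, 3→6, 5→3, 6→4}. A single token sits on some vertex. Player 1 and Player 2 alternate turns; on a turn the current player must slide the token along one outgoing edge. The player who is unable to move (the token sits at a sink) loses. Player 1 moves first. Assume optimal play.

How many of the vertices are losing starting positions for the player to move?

3

Use the standard recursion: the mover loses at a terminal position; elsewhere, the mover wins exactly when some move hands the opponent an L position.
Every edge goes from a vertex to one that appears earlier in the order 1, 4, 6, 3, 2, 5, so processing vertices in that order labels each vertex after all of its successors.
1: no outgoing edge → L
4: no outgoing edge → L
6: can move to 4, which is L ⇒ W
3: can move to 4, which is L ⇒ W
2: can move to 4, which is L ⇒ W
5: the only move is to 3(W), a W ⇒ L
The L vertices are 1, 4, 5; that is 3 in all.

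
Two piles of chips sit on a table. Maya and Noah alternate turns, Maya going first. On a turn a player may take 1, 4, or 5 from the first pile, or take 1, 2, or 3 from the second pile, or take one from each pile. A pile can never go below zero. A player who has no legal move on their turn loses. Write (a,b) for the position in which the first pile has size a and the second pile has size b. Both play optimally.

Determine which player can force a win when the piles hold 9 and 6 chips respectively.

Noah wins.

Use the standard recursion: the mover loses at a terminal position; elsewhere, the mover wins exactly when some move hands the opponent an L position.
No move ever increases a pile, so every position that can arise here has a ≤ 9 and b ≤ 6; it is enough to label the cells with 0 ≤ a ≤ 9 and 0 ≤ b ≤ 6.
Every move lowers a or b (never raises either), so fill the grid row by row in increasing a, and left to right within a row: each cell's successors are then already labelled.
      b=0  b=1  b=2  b=3  b=4  b=5  b=6
a=0:    L    W    W    W    L    W    W
a=1:    W    W    L    W    W    W    L
a=2:    L    W    W    W    L    W    W
a=3:    W    W    L    W    W    W    L
a=4:    W    L    W    W    W    L    W
a=5:    W    W    W    L    W    W    W
a=6:    W    L    W    W    W    L    W
a=7:    W    W    W    L    W    W    W
a=8:    L    W    W    W    W    W    W
a=9:    W    W    L    W    W    W    L
Cells with no legal move (terminal, hence L): (0,0).
The remaining L cells, each justified by listing all of its moves:
(0,4): moves to (0,3)(W), (0,2)(W), (0,1)(W); every one is W ⇒ L
(1,2): moves to (0,2)(W), (1,1)(W), (1,0)(W), (0,1)(W); every one is W ⇒ L
(1,6): moves to (0,6)(W), (1,5)(W), (1,4)(W), (1,3)(W), (0,5)(W); every one is W ⇒ L
(2,0): the only move is to (1,0)(W), a W ⇒ L
(2,4): moves to (1,4)(W), (2,3)(W), (2,2)(W), (2,1)(W), (1,3)(W); every one is W ⇒ L
(3,2): moves to (2,2)(W), (3,1)(W), (3,0)(W), (2,1)(W); every one is W ⇒ L
(3,6): moves to (2,6)(W), (3,5)(W), (3,4)(W), (3,3)(W), (2,5)(W); every one is W ⇒ L
(4,1): moves to (3,1)(W), (0,1)(W), (4,0)(W), (3,0)(W); every one is W ⇒ L
(4,5): moves to (3,5)(W), (0,5)(W), (4,4)(W), (4,3)(W), (4,2)(W), (3,4)(W); every one is W ⇒ L
(5,3): moves to (4,3)(W), (1,3)(W), (0,3)(W), (5,2)(W), (5,1)(W), (5,0)(W), (4,2)(W); every one is W ⇒ L
(6,1): moves to (5,1)(W), (2,1)(W), (1,1)(W), (6,0)(W), (5,0)(W); every one is W ⇒ L
(6,5): moves to (5,5)(W), (2,5)(W), (1,5)(W), (6,4)(W), (6,3)(W), (6,2)(W), (5,4)(W); every one is W ⇒ L
(7,3): moves to (6,3)(W), (3,3)(W), (2,3)(W), (7,2)(W), (7,1)(W), (7,0)(W), (6,2)(W); every one is W ⇒ L
(8,0): moves to (7,0)(W), (4,0)(W), (3,0)(W); every one is W ⇒ L
(9,2): moves to (8,2)(W), (5,2)(W), (4,2)(W), (9,1)(W), (9,0)(W), (8,1)(W); every one is W ⇒ L
(9,6): moves to (8,6)(W), (5,6)(W), (4,6)(W), (9,5)(W), (9,4)(W), (9,3)(W), (8,5)(W); every one is W ⇒ L
Every other cell has at least one move into one of the L cells above, so it is W.
Every move from (9,6) reaches a W position, so the mover loses.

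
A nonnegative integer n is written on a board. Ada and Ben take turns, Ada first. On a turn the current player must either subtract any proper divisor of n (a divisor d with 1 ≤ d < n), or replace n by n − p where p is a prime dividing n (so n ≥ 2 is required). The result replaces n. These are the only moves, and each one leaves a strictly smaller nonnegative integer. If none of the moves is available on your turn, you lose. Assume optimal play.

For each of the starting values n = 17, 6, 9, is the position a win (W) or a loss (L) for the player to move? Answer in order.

Compute win/loss labels from the base case upward. A position with no move is L. Any other position is W if it can reach an L in one move, else L.
n=0: no move → L
n=1: no move → L
n=2: W (go to 0, an L position)
n=3: W (go to 0, an L position)
n=4: L (options 2(W), 3(W) are all W)
n=5: W (go to 0, an L position)
n=6: W (go to 4, an L position)
n=7: W (go to 0, an L position)
n=8: W (go to 4, an L position)
n=9: L (options 6(W), 8(W) are all W)
n=10: W (go to 9, an L position)
n=11: W (go to 0, an L position)
n=12: W (go to 9, an L position)
n=13: W (go to 0, an L position)
n=14: L (options 7(W), 12(W), 13(W) are all W)
n=15: W (go to 14, an L position)
n=16: W (go to 14, an L position)
n=17: W (go to 0, an L position)

17: W, 6: W, 9: L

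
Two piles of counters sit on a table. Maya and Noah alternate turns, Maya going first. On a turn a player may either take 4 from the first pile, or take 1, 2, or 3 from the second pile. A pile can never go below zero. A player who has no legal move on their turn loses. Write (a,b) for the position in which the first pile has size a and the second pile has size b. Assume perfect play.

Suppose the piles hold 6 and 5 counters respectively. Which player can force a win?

Noah wins.

Work bottom-up. With no move the player to move loses. Otherwise the position is W if at least one move leads to an L position for the opponent, and L if every move leads to a W.
No move ever increases a pile, so every position that can arise here has a ≤ 6 and b ≤ 5; it is enough to label the cells with 0 ≤ a ≤ 6 and 0 ≤ b ≤ 5.
Every move lowers a or b (never raises either), so fill the grid row by row in increasing a, and left to right within a row: each cell's successors are then already labelled.
      b=0  b=1  b=2  b=3  b=4  b=5
a=0:    L    W    W    W    L    W
a=1:    L    W    W    W    L    W
a=2:    L    W    W    W    L    W
a=3:    L    W    W    W    L    W
a=4:    W    L    W    W    W    L
a=5:    W    L    W    W    W    L
a=6:    W    L    W    W    W    L
Cells with no legal move (terminal, hence L): (0,0), (1,0), (2,0), (3,0).
The remaining L cells, each justified by listing all of its moves:
(0,4): →(0,3)(W), (0,2)(W), (0,1)(W) — all W, so L
(1,4): →(1,3)(W), (1,2)(W), (1,1)(W) — all W, so L
(2,4): →(2,3)(W), (2,2)(W), (2,1)(W) — all W, so L
(3,4): →(3,3)(W), (3,2)(W), (3,1)(W) — all W, so L
(4,1): →(0,1)(W), (4,0)(W) — all W, so L
(4,5): →(0,5)(W), (4,4)(W), (4,3)(W), (4,2)(W) — all W, so L
(5,1): →(1,1)(W), (5,0)(W) — all W, so L
(5,5): →(1,5)(W), (5,4)(W), (5,3)(W), (5,2)(W) — all W, so L
(6,1): →(2,1)(W), (6,0)(W) — all W, so L
(6,5): →(2,5)(W), (6,4)(W), (6,3)(W), (6,2)(W) — all W, so L
Every other cell has at least one move into one of the L cells above, so it is W.
Every move from (6,5) reaches a W position, so the mover loses.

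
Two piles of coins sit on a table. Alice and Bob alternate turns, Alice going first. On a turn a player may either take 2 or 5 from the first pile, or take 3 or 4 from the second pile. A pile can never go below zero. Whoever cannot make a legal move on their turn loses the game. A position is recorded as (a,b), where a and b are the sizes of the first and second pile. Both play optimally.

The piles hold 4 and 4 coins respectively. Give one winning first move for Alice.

Label each position W (a win for the player to move) or L (a loss). A position with no legal move is L; any other position is W exactly when some move reaches an L, and L when every move reaches a W.
No move ever increases a pile, so every position that can arise here has a ≤ 4 and b ≤ 4; it is enough to label the cells with 0 ≤ a ≤ 4 and 0 ≤ b ≤ 4.
Every move lowers a or b (never raises either), so fill the grid row by row in increasing a, and left to right within a row: each cell's successors are then already labelled.
      b=0  b=1  b=2  b=3  b=4
a=0:    L    L    L    W    W
a=1:    L    L    L    W    W
a=2:    W    W    W    L    L
a=3:    W    W    W    L    L
a=4:    L    L    L    W    W
Cells with no legal move (terminal, hence L): (0,0), (0,1), (0,2), (1,0), (1,1), (1,2).
The remaining L cells, each justified by listing all of its moves:
(2,3): L (options (0,3)(W), (2,0)(W) are all W)
(2,4): L (options (0,4)(W), (2,1)(W), (2,0)(W) are all W)
(3,3): L (options (1,3)(W), (3,0)(W) are all W)
(3,4): L (options (1,4)(W), (3,1)(W), (3,0)(W) are all W)
(4,0): L (sole option (2,0)(W) is W)
(4,1): L (sole option (2,1)(W) is W)
(4,2): L (sole option (2,2)(W) is W)
Every other cell has at least one move into one of the L cells above, so it is W.
From (4,4), the L positions reachable in one move are: (2,4), (4,1), (4,0). Any move reaching one of these is winning.

Move to (2,4).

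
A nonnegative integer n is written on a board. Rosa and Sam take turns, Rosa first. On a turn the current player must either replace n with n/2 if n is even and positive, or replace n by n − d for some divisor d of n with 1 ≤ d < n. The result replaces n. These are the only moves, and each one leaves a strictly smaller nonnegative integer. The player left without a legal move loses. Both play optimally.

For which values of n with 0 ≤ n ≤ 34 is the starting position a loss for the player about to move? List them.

Classify positions by backward induction: terminal positions (no move available) are L. From any other position, the mover wins iff some move reaches an L.
n=0: no move → L
n=1: no move → L
n=2: W (go to 1, an L position)
n=3: L (sole option 2(W) is W)
n=4: W (go to 3, an L position)
n=5: L (sole option 4(W) is W)
n=6: W (go to 3, an L position)
n=7: L (sole option 6(W) is W)
n=8: W (go to 7, an L position)
n=9: L (options 6(W), 8(W) are all W)
n=10: W (go to 5, an L position)
n=11: L (sole option 10(W) is W)
n=12: W (go to 9, an L position)
n=13: L (sole option 12(W) is W)
n=14: W (go to 7, an L position)
n=15: L (options 10(W), 12(W), 14(W) are all W)
n=16: W (go to 15, an L position)
n=17: L (sole option 16(W) is W)
n=18: W (go to 9, an L position)
n=19: L (sole option 18(W) is W)
n=20: W (go to 15, an L position)
n=21: L (options 14(W), 18(W), 20(W) are all W)
n=22: W (go to 11, an L position)
n=23: L (sole option 22(W) is W)
n=24: W (go to 21, an L position)
n=25: L (options 20(W), 24(W) are all W)
n=26: W (go to 13, an L position)
n=27: L (options 18(W), 24(W), 26(W) are all W)
n=28: W (go to 21, an L position)
n=29: L (sole option 28(W) is W)
n=30: W (go to 15, an L position)
n=31: L (sole option 30(W) is W)
n=32: W (go to 31, an L position)
n=33: L (options 22(W), 30(W), 32(W) are all W)
n=34: W (go to 17, an L position)
The losing starting values of n are exactly the entries labelled L in this table (18 of them).

0, 1, 3, 5, 7, 9, 11, 13, 15, 17, 19, 21, 23, 25, 27, 29, 31, 33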